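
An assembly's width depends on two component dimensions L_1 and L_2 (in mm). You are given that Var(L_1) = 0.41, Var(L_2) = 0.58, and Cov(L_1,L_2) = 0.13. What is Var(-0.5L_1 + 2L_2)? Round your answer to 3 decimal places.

2.163

Var(-0.5L_1 + 2L_2) = (-0.5)²·Var(L_1) + (2)²·Var(L_2) + 2·(-0.5)·(2)·Cov(L_1,L_2)
= 0.25·0.41 + 4·0.58 + -2·0.13 = 2.1625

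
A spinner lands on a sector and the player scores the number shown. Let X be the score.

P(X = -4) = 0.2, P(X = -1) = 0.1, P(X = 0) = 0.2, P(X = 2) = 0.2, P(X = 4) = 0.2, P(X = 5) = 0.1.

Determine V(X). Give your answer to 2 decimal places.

E[X] = (-4)(0.2) + (-1)(0.1) + (0)(0.2) + (2)(0.2) + (4)(0.2) + (5)(0.1) = 0.8
E[X²] = (-4)²(0.2) + (-1)²(0.1) + (0)²(0.2) + (2)²(0.2) + (4)²(0.2) + (5)²(0.1) = 9.8
V(X) = E[X²] − (E[X])² = 9.8 − (0.8)² = 9.16

9.16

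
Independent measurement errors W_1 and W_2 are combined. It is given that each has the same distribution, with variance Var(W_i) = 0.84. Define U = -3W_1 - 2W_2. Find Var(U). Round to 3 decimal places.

By independence, Var(U) = (-3)²Var(W_1) + (-2)²Var(W_2)
= (-3)²·0.84 + (-2)²·0.84 = 10.92

10.920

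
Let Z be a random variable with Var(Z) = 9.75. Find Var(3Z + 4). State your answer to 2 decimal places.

Var(3Z + 4) = (3)²·Var(Z) = 9·9.75 = 87.75

87.75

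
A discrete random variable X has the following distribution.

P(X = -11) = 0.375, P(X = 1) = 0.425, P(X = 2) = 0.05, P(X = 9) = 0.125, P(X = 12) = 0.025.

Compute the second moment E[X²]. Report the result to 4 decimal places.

59.7250

E[X²] = (-11)²(0.375) + (1)²(0.425) + (2)²(0.05) + (9)²(0.125) + (12)²(0.025) = 59.725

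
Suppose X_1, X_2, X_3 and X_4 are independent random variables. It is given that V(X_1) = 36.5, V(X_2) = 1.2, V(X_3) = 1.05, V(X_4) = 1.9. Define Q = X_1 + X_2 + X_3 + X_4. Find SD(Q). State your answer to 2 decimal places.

6.38

By independence, V(Q) = (1)²V(X_1) + (1)²V(X_2) + (1)²V(X_3) + (1)²V(X_4)
= (1)²·36.5 + (1)²·1.2 + (1)²·1.05 + (1)²·1.9 = 40.65
SD(Q) = √40.65 ≈ 6.38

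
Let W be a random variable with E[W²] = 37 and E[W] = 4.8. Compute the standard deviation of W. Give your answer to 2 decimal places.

Var(W) = 37 − (4.8)² = 13.96
sd(W) = √13.96 ≈ 3.74

3.74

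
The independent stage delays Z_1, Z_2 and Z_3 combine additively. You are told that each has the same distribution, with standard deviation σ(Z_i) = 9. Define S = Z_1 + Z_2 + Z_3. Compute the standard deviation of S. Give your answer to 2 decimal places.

Var(Z_i) = (9)² = 81
By independence, Var(S) = (1)²Var(Z_1) + (1)²Var(Z_2) + (1)²Var(Z_3)
= (1)²·81 + (1)²·81 + (1)²·81 = 243
σ(S) = √243 ≈ 15.59

15.59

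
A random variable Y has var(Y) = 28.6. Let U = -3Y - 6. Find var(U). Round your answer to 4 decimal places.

257.4000

var(-3Y - 6) = (-3)²·var(Y) = 9·28.6 = 257.4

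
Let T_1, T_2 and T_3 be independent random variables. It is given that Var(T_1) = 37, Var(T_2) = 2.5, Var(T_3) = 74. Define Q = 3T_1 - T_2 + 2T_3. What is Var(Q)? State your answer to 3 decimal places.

By independence, Var(Q) = (3)²Var(T_1) + (-1)²Var(T_2) + (2)²Var(T_3)
= (3)²·37 + (-1)²·2.5 + (2)²·74 = 631.5

631.500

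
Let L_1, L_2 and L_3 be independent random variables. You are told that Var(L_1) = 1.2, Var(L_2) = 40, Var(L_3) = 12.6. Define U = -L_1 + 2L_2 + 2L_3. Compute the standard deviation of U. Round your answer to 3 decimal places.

By independence, Var(U) = (-1)²Var(L_1) + (2)²Var(L_2) + (2)²Var(L_3)
= (-1)²·1.2 + (2)²·40 + (2)²·12.6 = 211.6
SD(U) = √211.6 ≈ 14.546

14.546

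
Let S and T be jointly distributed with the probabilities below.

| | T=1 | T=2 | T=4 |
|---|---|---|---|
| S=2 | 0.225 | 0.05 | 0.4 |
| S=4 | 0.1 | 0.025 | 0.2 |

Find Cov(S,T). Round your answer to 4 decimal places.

0.0313

E[S] = 2.65,  E[T] = 2.875
E[ST] = 7.65
Cov(S,T) = E[ST] − E[S]E[T] = 7.65 − (2.65)(2.875) = 0.03125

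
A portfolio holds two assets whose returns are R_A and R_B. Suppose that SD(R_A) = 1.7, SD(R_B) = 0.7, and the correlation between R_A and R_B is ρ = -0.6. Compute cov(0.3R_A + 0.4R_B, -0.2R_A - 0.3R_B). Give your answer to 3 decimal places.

-0.111

var(R_A) = (1.7)² = 2.89;  var(R_B) = (0.7)² = 0.49
cov(R_A,R_B) = ρ·SD(R_A)·SD(R_B) = -0.6·1.7·0.7 = -0.714
cov(0.3R_A + 0.4R_B, -0.2R_A - 0.3R_B) = (0.3)(-0.2)var(R_A) + (0.4)(-0.3)var(R_B) + [(0.3)(-0.3) + (0.4)(-0.2)]cov(R_A,R_B)
= -0.06·2.89 + -0.12·0.49 + -0.17·-0.714 = -0.11082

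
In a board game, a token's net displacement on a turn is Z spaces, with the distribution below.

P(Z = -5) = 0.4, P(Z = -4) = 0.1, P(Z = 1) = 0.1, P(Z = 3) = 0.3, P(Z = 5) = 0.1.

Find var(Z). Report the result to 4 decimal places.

E[Z] = (-5)(0.4) + (-4)(0.1) + (1)(0.1) + (3)(0.3) + (5)(0.1) = -0.9
E[Z²] = (-5)²(0.4) + (-4)²(0.1) + (1)²(0.1) + (3)²(0.3) + (5)²(0.1) = 16.9
var(Z) = E[Z²] − (E[Z])² = 16.9 − (-0.9)² = 16.09

16.0900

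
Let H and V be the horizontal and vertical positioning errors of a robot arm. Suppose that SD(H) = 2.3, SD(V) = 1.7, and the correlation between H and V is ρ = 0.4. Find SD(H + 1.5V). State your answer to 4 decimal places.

Var(H) = (2.3)² = 5.29;  Var(V) = (1.7)² = 2.89
cov(H,V) = ρ·SD(H)·SD(V) = 0.4·2.3·1.7 = 1.564
Var(H + 1.5V) = (1)²·Var(H) + (1.5)²·Var(V) + 2·(1)·(1.5)·cov(H,V)
= 1·5.29 + 2.25·2.89 + 3·1.564 = 16.4845
SD(H + 1.5V) = √16.4845 ≈ 4.0601

4.0601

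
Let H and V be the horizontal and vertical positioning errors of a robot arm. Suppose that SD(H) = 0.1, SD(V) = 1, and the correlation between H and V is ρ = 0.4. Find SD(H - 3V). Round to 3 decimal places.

Var(H) = (0.1)² = 0.01;  Var(V) = (1)² = 1
Cov(H,V) = ρ·SD(H)·SD(V) = 0.4·0.1·1 = 0.04
Var(H - 3V) = (1)²·Var(H) + (-3)²·Var(V) + 2·(1)·(-3)·Cov(H,V)
= 1·0.01 + 9·1 + -6·0.04 = 8.77
SD(H - 3V) = √8.77 ≈ 2.961

2.961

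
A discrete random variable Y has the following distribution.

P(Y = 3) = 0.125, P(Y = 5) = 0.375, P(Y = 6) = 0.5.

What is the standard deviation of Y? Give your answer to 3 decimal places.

E[Y] = (3)(0.125) + (5)(0.375) + (6)(0.5) = 5.25
E[Y²] = (3)²(0.125) + (5)²(0.375) + (6)²(0.5) = 28.5
Var(Y) = E[Y²] − (E[Y])² = 28.5 − (5.25)² = 0.9375
SD(Y) = √0.9375 ≈ 0.968

0.968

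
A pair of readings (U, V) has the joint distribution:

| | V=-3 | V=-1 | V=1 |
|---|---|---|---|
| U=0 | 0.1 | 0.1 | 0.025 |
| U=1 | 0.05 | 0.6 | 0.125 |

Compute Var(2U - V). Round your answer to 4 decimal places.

1.2975

E[U] = 0.775,  E[V] = -1,  E[UV] = -0.625
Var(U) = 0.775 − (0.775)² = 0.174375;  Var(V) = 2.2 − (-1)² = 1.2
cov(U,V) = -0.625 − (0.775)(-1) = 0.15
Var(2U - V) = (2)²·0.174375 + (-1)²·1.2 + 2·(2)·(-1)·0.15 = 1.2975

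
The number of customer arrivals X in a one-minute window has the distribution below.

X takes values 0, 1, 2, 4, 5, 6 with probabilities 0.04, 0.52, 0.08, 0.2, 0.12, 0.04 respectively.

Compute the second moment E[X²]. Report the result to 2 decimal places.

E[X²] = (0)²(0.04) + (1)²(0.52) + (2)²(0.08) + (4)²(0.2) + (5)²(0.12) + (6)²(0.04) = 8.48

8.48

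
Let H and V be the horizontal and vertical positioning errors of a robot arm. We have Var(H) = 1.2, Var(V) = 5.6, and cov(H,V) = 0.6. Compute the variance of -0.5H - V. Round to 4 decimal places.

6.5000

Var(-0.5H - V) = (-0.5)²·Var(H) + (-1)²·Var(V) + 2·(-0.5)·(-1)·cov(H,V)
= 0.25·1.2 + 1·5.6 + 1·0.6 = 6.5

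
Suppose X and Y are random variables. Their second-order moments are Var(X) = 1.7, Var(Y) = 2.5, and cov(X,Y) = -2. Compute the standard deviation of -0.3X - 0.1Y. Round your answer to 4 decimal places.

Var(-0.3X - 0.1Y) = (-0.3)²·Var(X) + (-0.1)²·Var(Y) + 2·(-0.3)·(-0.1)·cov(X,Y)
= 0.09·1.7 + 0.01·2.5 + 0.06·-2 = 0.058
sd(-0.3X - 0.1Y) = √0.058 ≈ 0.2408

0.2408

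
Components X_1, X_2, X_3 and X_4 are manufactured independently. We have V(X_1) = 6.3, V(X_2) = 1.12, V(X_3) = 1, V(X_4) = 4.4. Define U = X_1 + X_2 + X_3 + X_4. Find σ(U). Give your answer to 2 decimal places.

3.58

By independence, V(U) = (1)²V(X_1) + (1)²V(X_2) + (1)²V(X_3) + (1)²V(X_4)
= (1)²·6.3 + (1)²·1.12 + (1)²·1 + (1)²·4.4 = 12.82
σ(U) = √12.82 ≈ 3.58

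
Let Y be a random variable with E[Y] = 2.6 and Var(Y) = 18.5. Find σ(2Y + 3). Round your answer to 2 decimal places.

8.60

Var(2Y + 3) = (2)²·18.5 = 74
σ(2Y + 3) = √74 ≈ 8.60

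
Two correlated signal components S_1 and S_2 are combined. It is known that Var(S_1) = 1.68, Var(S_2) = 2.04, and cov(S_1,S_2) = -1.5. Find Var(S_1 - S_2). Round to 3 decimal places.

6.720

Var(S_1 - S_2) = (1)²·Var(S_1) + (-1)²·Var(S_2) + 2·(1)·(-1)·cov(S_1,S_2)
= 1·1.68 + 1·2.04 + -2·-1.5 = 6.72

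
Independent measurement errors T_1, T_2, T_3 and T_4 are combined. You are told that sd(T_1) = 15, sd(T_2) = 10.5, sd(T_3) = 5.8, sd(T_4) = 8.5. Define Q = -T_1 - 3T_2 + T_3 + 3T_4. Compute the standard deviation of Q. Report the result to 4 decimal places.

43.6021

var(T_1) = 225, var(T_2) = 110.25, var(T_3) = 33.64, var(T_4) = 72.25
By independence, var(Q) = (-1)²var(T_1) + (-3)²var(T_2) + (1)²var(T_3) + (3)²var(T_4)
= (-1)²·225 + (-3)²·110.25 + (1)²·33.64 + (3)²·72.25 = 1901.14
sd(Q) = √1901.14 ≈ 43.6021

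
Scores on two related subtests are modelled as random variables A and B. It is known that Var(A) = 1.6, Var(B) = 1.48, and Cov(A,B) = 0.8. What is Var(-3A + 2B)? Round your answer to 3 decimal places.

Var(-3A + 2B) = (-3)²·Var(A) + (2)²·Var(B) + 2·(-3)·(2)·Cov(A,B)
= 9·1.6 + 4·1.48 + -12·0.8 = 10.72

10.720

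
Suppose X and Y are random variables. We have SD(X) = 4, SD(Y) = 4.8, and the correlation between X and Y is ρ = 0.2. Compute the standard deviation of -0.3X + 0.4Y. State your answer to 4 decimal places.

Var(X) = (4)² = 16;  Var(Y) = (4.8)² = 23.04
cov(X,Y) = ρ·SD(X)·SD(Y) = 0.2·4·4.8 = 3.84
Var(-0.3X + 0.4Y) = (-0.3)²·Var(X) + (0.4)²·Var(Y) + 2·(-0.3)·(0.4)·cov(X,Y)
= 0.09·16 + 0.16·23.04 + -0.24·3.84 = 4.2048
SD(-0.3X + 0.4Y) = √4.2048 ≈ 2.0506

2.0506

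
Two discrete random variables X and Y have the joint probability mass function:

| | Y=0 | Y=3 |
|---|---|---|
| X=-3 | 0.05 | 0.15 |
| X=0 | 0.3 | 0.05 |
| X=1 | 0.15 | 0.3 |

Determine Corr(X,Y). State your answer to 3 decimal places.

-0.101

E[X] = -0.15,  E[Y] = 1.5
E[XY] = -0.45
Cov(X,Y) = E[XY] − E[X]E[Y] = -0.45 − (-0.15)(1.5) = -0.225
Var(X) = 2.2275,  Var(Y) = 2.25
ρ = -0.225 / √(2.2275·2.25) ≈ -0.101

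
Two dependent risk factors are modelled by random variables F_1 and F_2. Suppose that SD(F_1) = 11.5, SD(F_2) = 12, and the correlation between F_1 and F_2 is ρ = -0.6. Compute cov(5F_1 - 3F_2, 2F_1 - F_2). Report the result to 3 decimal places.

2665.300

Var(F_1) = (11.5)² = 132.25;  Var(F_2) = (12)² = 144
cov(F_1,F_2) = ρ·SD(F_1)·SD(F_2) = -0.6·11.5·12 = -82.8
cov(5F_1 - 3F_2, 2F_1 - F_2) = (5)(2)Var(F_1) + (-3)(-1)Var(F_2) + [(5)(-1) + (-3)(2)]cov(F_1,F_2)
= 10·132.25 + 3·144 + -11·-82.8 = 2665.3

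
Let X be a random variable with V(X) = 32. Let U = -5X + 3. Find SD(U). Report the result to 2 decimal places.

V(-5X + 3) = (-5)²·32 = 800
SD(U) = √800 ≈ 28.28

28.28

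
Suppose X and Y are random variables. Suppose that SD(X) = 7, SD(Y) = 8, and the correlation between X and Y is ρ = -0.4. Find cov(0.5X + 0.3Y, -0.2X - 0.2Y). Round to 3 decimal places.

V(X) = (7)² = 49;  V(Y) = (8)² = 64
cov(X,Y) = ρ·SD(X)·SD(Y) = -0.4·7·8 = -22.4
cov(0.5X + 0.3Y, -0.2X - 0.2Y) = (0.5)(-0.2)V(X) + (0.3)(-0.2)V(Y) + [(0.5)(-0.2) + (0.3)(-0.2)]cov(X,Y)
= -0.1·49 + -0.06·64 + -0.16·-22.4 = -5.156

-5.156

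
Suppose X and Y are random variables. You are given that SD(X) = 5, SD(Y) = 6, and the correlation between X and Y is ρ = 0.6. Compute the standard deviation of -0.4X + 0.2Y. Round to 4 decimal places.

Var(X) = (5)² = 25;  Var(Y) = (6)² = 36
cov(X,Y) = ρ·SD(X)·SD(Y) = 0.6·5·6 = 18
Var(-0.4X + 0.2Y) = (-0.4)²·Var(X) + (0.2)²·Var(Y) + 2·(-0.4)·(0.2)·cov(X,Y)
= 0.16·25 + 0.04·36 + -0.16·18 = 2.56
SD(-0.4X + 0.2Y) = √2.56 ≈ 1.6000

1.6000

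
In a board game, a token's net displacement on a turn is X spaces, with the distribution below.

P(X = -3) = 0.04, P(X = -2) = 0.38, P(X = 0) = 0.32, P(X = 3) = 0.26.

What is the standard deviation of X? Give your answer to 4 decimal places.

E[X] = (-3)(0.04) + (-2)(0.38) + (0)(0.32) + (3)(0.26) = -0.1
E[X²] = (-3)²(0.04) + (-2)²(0.38) + (0)²(0.32) + (3)²(0.26) = 4.22
Var(X) = E[X²] − (E[X])² = 4.22 − (-0.1)² = 4.21
SD(X) = √4.21 ≈ 2.0518

2.0518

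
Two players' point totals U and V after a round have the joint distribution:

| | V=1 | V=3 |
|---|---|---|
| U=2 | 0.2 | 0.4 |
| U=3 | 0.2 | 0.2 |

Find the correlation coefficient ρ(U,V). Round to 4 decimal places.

-0.1667

E[U] = 2.4,  E[V] = 2.2
E[UV] = 5.2
Cov(U,V) = E[UV] − E[U]E[V] = 5.2 − (2.4)(2.2) = -0.08
var(U) = 0.24,  var(V) = 0.96
ρ = -0.08 / √(0.24·0.96) ≈ -0.1667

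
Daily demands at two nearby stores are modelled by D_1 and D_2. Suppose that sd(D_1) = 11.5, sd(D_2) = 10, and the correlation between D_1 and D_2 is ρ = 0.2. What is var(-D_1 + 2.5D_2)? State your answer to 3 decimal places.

var(D_1) = (11.5)² = 132.25;  var(D_2) = (10)² = 100
Cov(D_1,D_2) = ρ·sd(D_1)·sd(D_2) = 0.2·11.5·10 = 23
var(-D_1 + 2.5D_2) = (-1)²·var(D_1) + (2.5)²·var(D_2) + 2·(-1)·(2.5)·Cov(D_1,D_2)
= 1·132.25 + 6.25·100 + -5·23 = 642.25

642.250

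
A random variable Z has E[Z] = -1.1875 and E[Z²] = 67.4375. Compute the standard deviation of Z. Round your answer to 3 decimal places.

Var(Z) = 67.4375 − (-1.1875)² = 66.02734375
SD(Z) = √66.02734375 ≈ 8.126

8.126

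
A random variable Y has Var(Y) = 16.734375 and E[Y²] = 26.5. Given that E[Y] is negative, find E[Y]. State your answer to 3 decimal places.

-3.125

(E[Y])² = E[Y²] − Var(Y) = 26.5 − 16.734375 = 9.765625
E[Y] = −√9.765625 = -3.125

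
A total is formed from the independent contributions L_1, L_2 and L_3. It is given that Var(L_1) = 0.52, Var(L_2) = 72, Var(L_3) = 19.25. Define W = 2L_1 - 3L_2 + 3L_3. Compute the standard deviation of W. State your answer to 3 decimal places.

28.694

By independence, Var(W) = (2)²Var(L_1) + (-3)²Var(L_2) + (3)²Var(L_3)
= (2)²·0.52 + (-3)²·72 + (3)²·19.25 = 823.33
SD(W) = √823.33 ≈ 28.694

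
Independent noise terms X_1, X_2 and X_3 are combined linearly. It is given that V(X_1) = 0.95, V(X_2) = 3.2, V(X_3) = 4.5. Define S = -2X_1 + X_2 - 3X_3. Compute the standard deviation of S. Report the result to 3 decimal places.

By independence, V(S) = (-2)²V(X_1) + (1)²V(X_2) + (-3)²V(X_3)
= (-2)²·0.95 + (1)²·3.2 + (-3)²·4.5 = 47.5
sd(S) = √47.5 ≈ 6.892

6.892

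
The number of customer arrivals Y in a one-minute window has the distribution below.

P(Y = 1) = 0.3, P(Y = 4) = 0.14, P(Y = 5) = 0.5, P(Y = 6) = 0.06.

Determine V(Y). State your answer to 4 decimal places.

3.3616

E[Y] = (1)(0.3) + (4)(0.14) + (5)(0.5) + (6)(0.06) = 3.72
E[Y²] = (1)²(0.3) + (4)²(0.14) + (5)²(0.5) + (6)²(0.06) = 17.2
V(Y) = E[Y²] − (E[Y])² = 17.2 − (3.72)² = 3.3616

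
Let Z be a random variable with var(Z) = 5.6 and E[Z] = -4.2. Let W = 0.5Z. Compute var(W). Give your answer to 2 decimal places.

var(0.5Z) = (0.5)²·var(Z) = 0.25·5.6 = 1.4

1.40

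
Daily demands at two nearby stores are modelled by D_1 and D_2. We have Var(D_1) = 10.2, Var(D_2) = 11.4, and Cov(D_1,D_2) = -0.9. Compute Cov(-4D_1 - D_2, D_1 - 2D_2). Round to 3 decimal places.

Cov(-4D_1 - D_2, D_1 - 2D_2) = (-4)(1)Var(D_1) + (-1)(-2)Var(D_2) + [(-4)(-2) + (-1)(1)]Cov(D_1,D_2)
= -4·10.2 + 2·11.4 + 7·-0.9 = -24.3

-24.300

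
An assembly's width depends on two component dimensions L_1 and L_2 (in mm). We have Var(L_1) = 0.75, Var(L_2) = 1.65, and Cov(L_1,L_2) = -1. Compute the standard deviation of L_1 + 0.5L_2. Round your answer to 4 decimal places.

0.4031

Var(L_1 + 0.5L_2) = (1)²·Var(L_1) + (0.5)²·Var(L_2) + 2·(1)·(0.5)·Cov(L_1,L_2)
= 1·0.75 + 0.25·1.65 + 1·-1 = 0.1625
σ(L_1 + 0.5L_2) = √0.1625 ≈ 0.4031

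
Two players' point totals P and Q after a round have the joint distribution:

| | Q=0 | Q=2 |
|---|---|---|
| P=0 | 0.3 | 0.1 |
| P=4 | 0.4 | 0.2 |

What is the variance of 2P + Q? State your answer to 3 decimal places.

E[P] = 2.4,  E[Q] = 0.6,  E[PQ] = 1.6
V(P) = 9.6 − (2.4)² = 3.84;  V(Q) = 1.2 − (0.6)² = 0.84
Cov(P,Q) = 1.6 − (2.4)(0.6) = 0.16
V(2P + Q) = (2)²·3.84 + (1)²·0.84 + 2·(2)·(1)·0.16 = 16.84

16.840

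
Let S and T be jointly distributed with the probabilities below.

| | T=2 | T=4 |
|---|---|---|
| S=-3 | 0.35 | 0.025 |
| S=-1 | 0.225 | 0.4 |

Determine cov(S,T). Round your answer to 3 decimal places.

E[S] = -1.75,  E[T] = 2.85
E[ST] = -4.45
cov(S,T) = E[ST] − E[S]E[T] = -4.45 − (-1.75)(2.85) = 0.5375

0.538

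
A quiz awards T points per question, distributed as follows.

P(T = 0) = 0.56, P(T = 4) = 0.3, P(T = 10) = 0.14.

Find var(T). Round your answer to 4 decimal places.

12.0400

E[T] = (0)(0.56) + (4)(0.3) + (10)(0.14) = 2.6
E[T²] = (0)²(0.56) + (4)²(0.3) + (10)²(0.14) = 18.8
var(T) = E[T²] − (E[T])² = 18.8 − (2.6)² = 12.04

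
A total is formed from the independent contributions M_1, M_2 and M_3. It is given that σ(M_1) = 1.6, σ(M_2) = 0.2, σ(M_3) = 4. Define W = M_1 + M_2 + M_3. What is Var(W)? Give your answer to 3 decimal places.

18.600

Var(M_1) = 2.56, Var(M_2) = 0.04, Var(M_3) = 16
By independence, Var(W) = (1)²Var(M_1) + (1)²Var(M_2) + (1)²Var(M_3)
= (1)²·2.56 + (1)²·0.04 + (1)²·16 = 18.6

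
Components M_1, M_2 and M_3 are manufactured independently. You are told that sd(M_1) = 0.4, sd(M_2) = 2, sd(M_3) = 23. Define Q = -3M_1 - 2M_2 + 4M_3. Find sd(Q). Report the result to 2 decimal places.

92.09

var(M_1) = 0.16, var(M_2) = 4, var(M_3) = 529
By independence, var(Q) = (-3)²var(M_1) + (-2)²var(M_2) + (4)²var(M_3)
= (-3)²·0.16 + (-2)²·4 + (4)²·529 = 8481.44
sd(Q) = √8481.44 ≈ 92.09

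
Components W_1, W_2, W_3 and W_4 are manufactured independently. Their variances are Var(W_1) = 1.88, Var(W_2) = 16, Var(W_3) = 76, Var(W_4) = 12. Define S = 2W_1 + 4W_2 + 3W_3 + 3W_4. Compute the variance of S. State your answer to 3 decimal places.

By independence, Var(S) = (2)²Var(W_1) + (4)²Var(W_2) + (3)²Var(W_3) + (3)²Var(W_4)
= (2)²·1.88 + (4)²·16 + (3)²·76 + (3)²·12 = 1055.52

1055.520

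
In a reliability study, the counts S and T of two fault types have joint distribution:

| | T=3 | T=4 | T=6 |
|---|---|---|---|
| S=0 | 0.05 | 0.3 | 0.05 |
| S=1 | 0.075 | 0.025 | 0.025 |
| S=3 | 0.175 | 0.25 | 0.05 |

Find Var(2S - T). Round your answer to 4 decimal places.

9.4775

E[S] = 1.55,  E[T] = 3.95,  E[ST] = 5.95
Var(S) = 4.4 − (1.55)² = 1.9975;  Var(T) = 16.4 − (3.95)² = 0.7975
Cov(S,T) = 5.95 − (1.55)(3.95) = -0.1725
Var(2S - T) = (2)²·1.9975 + (-1)²·0.7975 + 2·(2)·(-1)·-0.1725 = 9.4775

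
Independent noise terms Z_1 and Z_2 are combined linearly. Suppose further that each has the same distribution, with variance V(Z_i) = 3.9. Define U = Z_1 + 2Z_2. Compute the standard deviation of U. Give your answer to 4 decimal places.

4.4159

By independence, V(U) = (1)²V(Z_1) + (2)²V(Z_2)
= (1)²·3.9 + (2)²·3.9 = 19.5
SD(U) = √19.5 ≈ 4.4159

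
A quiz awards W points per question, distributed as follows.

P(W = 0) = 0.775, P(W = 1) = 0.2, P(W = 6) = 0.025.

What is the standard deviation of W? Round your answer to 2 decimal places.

0.99

E[W] = (0)(0.775) + (1)(0.2) + (6)(0.025) = 0.35
E[W²] = (0)²(0.775) + (1)²(0.2) + (6)²(0.025) = 1.1
var(W) = E[W²] − (E[W])² = 1.1 − (0.35)² = 0.9775
SD(W) = √0.9775 ≈ 0.99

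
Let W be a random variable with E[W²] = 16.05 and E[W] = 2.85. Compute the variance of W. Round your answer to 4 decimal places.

Var(W) = 16.05 − (2.85)² = 7.9275

7.9275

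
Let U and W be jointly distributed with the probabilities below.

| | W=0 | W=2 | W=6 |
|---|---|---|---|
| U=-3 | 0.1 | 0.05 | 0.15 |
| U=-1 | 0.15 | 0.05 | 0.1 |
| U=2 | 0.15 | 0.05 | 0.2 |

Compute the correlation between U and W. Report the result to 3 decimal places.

0.017

E[U] = -0.4,  E[W] = 3
E[UW] = -1.1
cov(U,W) = E[UW] − E[U]E[W] = -1.1 − (-0.4)(3) = 0.1
V(U) = 4.44,  V(W) = 7.8
ρ = 0.1 / √(4.44·7.8) ≈ 0.017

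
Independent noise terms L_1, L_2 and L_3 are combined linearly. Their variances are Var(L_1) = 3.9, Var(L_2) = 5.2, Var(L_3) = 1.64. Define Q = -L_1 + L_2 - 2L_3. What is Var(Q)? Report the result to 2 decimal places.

15.66

By independence, Var(Q) = (-1)²Var(L_1) + (1)²Var(L_2) + (-2)²Var(L_3)
= (-1)²·3.9 + (1)²·5.2 + (-2)²·1.64 = 15.66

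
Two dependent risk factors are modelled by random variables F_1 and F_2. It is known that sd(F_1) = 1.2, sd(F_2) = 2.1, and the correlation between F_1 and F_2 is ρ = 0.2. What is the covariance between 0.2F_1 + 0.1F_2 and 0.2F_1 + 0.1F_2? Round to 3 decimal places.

0.122

V(F_1) = (1.2)² = 1.44;  V(F_2) = (2.1)² = 4.41
Cov(F_1,F_2) = ρ·sd(F_1)·sd(F_2) = 0.2·1.2·2.1 = 0.504
Cov(0.2F_1 + 0.1F_2, 0.2F_1 + 0.1F_2) = (0.2)(0.2)V(F_1) + (0.1)(0.1)V(F_2) + [(0.2)(0.1) + (0.1)(0.2)]Cov(F_1,F_2)
= 0.04·1.44 + 0.01·4.41 + 0.04·0.504 = 0.12186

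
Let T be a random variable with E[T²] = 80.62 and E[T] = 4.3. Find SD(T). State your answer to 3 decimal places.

Var(T) = 80.62 − (4.3)² = 62.13
SD(T) = √62.13 ≈ 7.882

7.882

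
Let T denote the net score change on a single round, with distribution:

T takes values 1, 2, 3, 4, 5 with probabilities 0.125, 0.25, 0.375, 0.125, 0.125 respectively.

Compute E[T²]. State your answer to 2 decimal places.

E[T²] = (1)²(0.125) + (2)²(0.25) + (3)²(0.375) + (4)²(0.125) + (5)²(0.125) = 9.625

9.63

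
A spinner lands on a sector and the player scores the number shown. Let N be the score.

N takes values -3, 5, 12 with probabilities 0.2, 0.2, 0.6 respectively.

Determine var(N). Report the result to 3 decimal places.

E[N] = (-3)(0.2) + (5)(0.2) + (12)(0.6) = 7.6
E[N²] = (-3)²(0.2) + (5)²(0.2) + (12)²(0.6) = 93.2
var(N) = E[N²] − (E[N])² = 93.2 − (7.6)² = 35.44

35.440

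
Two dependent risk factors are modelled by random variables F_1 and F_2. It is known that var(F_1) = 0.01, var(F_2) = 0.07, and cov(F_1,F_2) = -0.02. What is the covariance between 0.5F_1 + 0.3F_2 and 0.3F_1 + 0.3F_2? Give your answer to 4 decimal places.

cov(0.5F_1 + 0.3F_2, 0.3F_1 + 0.3F_2) = (0.5)(0.3)var(F_1) + (0.3)(0.3)var(F_2) + [(0.5)(0.3) + (0.3)(0.3)]cov(F_1,F_2)
= 0.15·0.01 + 0.09·0.07 + 0.24·-0.02 = 0.003

0.0030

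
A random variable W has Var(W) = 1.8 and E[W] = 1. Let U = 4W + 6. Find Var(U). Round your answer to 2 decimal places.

28.80

Var(4W + 6) = (4)²·Var(W) = 16·1.8 = 28.8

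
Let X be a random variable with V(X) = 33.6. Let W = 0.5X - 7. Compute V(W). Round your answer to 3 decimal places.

V(0.5X - 7) = (0.5)²·V(X) = 0.25·33.6 = 8.4

8.400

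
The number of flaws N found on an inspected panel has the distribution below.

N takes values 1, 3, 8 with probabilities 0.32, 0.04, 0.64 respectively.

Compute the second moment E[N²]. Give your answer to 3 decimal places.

41.640

E[N²] = (1)²(0.32) + (3)²(0.04) + (8)²(0.64) = 41.64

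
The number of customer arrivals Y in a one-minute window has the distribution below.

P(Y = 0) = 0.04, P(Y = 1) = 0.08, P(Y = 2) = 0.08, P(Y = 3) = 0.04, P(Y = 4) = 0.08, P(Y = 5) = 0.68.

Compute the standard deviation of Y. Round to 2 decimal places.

1.55

E[Y] = (0)(0.04) + (1)(0.08) + (2)(0.08) + (3)(0.04) + (4)(0.08) + (5)(0.68) = 4.08
E[Y²] = (0)²(0.04) + (1)²(0.08) + (2)²(0.08) + (3)²(0.04) + (4)²(0.08) + (5)²(0.68) = 19.04
Var(Y) = E[Y²] − (E[Y])² = 19.04 − (4.08)² = 2.3936
SD(Y) = √2.3936 ≈ 1.55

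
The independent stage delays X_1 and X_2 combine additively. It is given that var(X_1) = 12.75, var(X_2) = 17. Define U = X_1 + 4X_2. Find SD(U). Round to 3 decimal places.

By independence, var(U) = (1)²var(X_1) + (4)²var(X_2)
= (1)²·12.75 + (4)²·17 = 284.75
SD(U) = √284.75 ≈ 16.875

16.875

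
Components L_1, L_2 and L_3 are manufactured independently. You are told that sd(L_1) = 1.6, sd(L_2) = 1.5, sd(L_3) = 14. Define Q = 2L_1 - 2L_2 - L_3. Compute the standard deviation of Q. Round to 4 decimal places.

Var(L_1) = 2.56, Var(L_2) = 2.25, Var(L_3) = 196
By independence, Var(Q) = (2)²Var(L_1) + (-2)²Var(L_2) + (-1)²Var(L_3)
= (2)²·2.56 + (-2)²·2.25 + (-1)²·196 = 215.24
sd(Q) = √215.24 ≈ 14.6711

14.6711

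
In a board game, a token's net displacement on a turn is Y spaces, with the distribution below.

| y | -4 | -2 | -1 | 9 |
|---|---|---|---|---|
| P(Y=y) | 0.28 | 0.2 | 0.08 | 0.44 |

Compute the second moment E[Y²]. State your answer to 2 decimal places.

41.00

E[Y²] = (-4)²(0.28) + (-2)²(0.2) + (-1)²(0.08) + (9)²(0.44) = 41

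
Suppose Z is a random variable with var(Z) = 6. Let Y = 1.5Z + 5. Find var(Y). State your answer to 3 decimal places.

var(1.5Z + 5) = (1.5)²·var(Z) = 2.25·6 = 13.5

13.500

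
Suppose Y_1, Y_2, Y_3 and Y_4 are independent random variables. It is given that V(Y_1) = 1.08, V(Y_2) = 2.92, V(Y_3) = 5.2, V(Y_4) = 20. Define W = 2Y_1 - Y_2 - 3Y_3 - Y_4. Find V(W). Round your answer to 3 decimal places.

By independence, V(W) = (2)²V(Y_1) + (-1)²V(Y_2) + (-3)²V(Y_3) + (-1)²V(Y_4)
= (2)²·1.08 + (-1)²·2.92 + (-3)²·5.2 + (-1)²·20 = 74.04

74.040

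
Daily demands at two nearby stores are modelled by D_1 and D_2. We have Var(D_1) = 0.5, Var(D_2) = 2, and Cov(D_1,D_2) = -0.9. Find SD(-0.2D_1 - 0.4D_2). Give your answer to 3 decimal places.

Var(-0.2D_1 - 0.4D_2) = (-0.2)²·Var(D_1) + (-0.4)²·Var(D_2) + 2·(-0.2)·(-0.4)·Cov(D_1,D_2)
= 0.04·0.5 + 0.16·2 + 0.16·-0.9 = 0.196
SD(-0.2D_1 - 0.4D_2) = √0.196 ≈ 0.443

0.443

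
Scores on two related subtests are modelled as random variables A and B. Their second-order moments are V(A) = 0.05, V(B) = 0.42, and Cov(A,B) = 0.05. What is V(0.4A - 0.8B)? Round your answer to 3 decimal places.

0.245

V(0.4A - 0.8B) = (0.4)²·V(A) + (-0.8)²·V(B) + 2·(0.4)·(-0.8)·Cov(A,B)
= 0.16·0.05 + 0.64·0.42 + -0.64·0.05 = 0.2448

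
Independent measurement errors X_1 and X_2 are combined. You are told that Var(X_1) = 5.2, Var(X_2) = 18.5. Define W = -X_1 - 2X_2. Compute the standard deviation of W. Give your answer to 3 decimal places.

By independence, Var(W) = (-1)²Var(X_1) + (-2)²Var(X_2)
= (-1)²·5.2 + (-2)²·18.5 = 79.2
σ(W) = √79.2 ≈ 8.899

8.899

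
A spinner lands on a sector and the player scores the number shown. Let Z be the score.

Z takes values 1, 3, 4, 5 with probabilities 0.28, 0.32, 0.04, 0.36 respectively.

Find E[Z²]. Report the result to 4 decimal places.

12.8000

E[Z²] = (1)²(0.28) + (3)²(0.32) + (4)²(0.04) + (5)²(0.36) = 12.8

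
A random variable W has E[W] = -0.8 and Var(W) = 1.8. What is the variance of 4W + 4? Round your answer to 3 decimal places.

Var(4W + 4) = (4)²·Var(W) = 16·1.8 = 28.8

28.800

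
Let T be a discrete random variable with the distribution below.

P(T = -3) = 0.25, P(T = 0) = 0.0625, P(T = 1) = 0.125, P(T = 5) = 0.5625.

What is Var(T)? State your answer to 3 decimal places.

11.652

E[T] = (-3)(0.25) + (0)(0.0625) + (1)(0.125) + (5)(0.5625) = 2.1875
E[T²] = (-3)²(0.25) + (0)²(0.0625) + (1)²(0.125) + (5)²(0.5625) = 16.4375
Var(T) = E[T²] − (E[T])² = 16.4375 − (2.1875)² = 11.65234375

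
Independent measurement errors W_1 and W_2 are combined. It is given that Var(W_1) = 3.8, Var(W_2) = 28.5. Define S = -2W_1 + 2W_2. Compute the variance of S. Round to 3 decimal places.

By independence, Var(S) = (-2)²Var(W_1) + (2)²Var(W_2)
= (-2)²·3.8 + (2)²·28.5 = 129.2

129.200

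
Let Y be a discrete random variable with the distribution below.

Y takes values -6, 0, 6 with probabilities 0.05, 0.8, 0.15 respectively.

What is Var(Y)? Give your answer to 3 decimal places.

E[Y] = (-6)(0.05) + (0)(0.8) + (6)(0.15) = 0.6
E[Y²] = (-6)²(0.05) + (0)²(0.8) + (6)²(0.15) = 7.2
Var(Y) = E[Y²] − (E[Y])² = 7.2 − (0.6)² = 6.84

6.840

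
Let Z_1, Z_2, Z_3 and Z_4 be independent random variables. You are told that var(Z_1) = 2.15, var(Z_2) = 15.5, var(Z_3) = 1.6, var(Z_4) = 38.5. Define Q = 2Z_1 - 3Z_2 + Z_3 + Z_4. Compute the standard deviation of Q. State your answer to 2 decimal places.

By independence, var(Q) = (2)²var(Z_1) + (-3)²var(Z_2) + (1)²var(Z_3) + (1)²var(Z_4)
= (2)²·2.15 + (-3)²·15.5 + (1)²·1.6 + (1)²·38.5 = 188.2
σ(Q) = √188.2 ≈ 13.72

13.72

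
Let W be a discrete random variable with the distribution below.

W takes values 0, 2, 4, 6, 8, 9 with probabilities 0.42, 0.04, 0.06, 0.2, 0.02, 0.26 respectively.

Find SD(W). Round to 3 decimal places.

3.808

E[W] = (0)(0.42) + (2)(0.04) + (4)(0.06) + (6)(0.2) + (8)(0.02) + (9)(0.26) = 4.02
E[W²] = (0)²(0.42) + (2)²(0.04) + (4)²(0.06) + (6)²(0.2) + (8)²(0.02) + (9)²(0.26) = 30.66
Var(W) = E[W²] − (E[W])² = 30.66 − (4.02)² = 14.4996
SD(W) = √14.4996 ≈ 3.808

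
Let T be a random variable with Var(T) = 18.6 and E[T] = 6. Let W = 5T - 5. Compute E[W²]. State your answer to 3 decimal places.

E[5T - 5] = 5·6 − 5 = 25
Var(5T - 5) = (5)²·18.6 = 465
E[W²] = Var(W) + (E[W])² = 465 + (25)² = 1090

1090.000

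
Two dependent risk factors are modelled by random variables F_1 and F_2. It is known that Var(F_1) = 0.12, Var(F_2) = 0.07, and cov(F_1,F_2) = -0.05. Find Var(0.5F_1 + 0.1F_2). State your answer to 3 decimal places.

0.026

Var(0.5F_1 + 0.1F_2) = (0.5)²·Var(F_1) + (0.1)²·Var(F_2) + 2·(0.5)·(0.1)·cov(F_1,F_2)
= 0.25·0.12 + 0.01·0.07 + 0.1·-0.05 = 0.0257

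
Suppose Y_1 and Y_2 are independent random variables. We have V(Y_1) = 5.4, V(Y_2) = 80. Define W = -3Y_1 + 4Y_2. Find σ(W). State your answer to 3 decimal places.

36.450

By independence, V(W) = (-3)²V(Y_1) + (4)²V(Y_2)
= (-3)²·5.4 + (4)²·80 = 1328.6
σ(W) = √1328.6 ≈ 36.450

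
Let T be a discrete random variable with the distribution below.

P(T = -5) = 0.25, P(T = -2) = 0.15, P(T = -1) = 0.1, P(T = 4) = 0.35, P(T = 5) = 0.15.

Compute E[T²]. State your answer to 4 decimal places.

16.3000

E[T²] = (-5)²(0.25) + (-2)²(0.15) + (-1)²(0.1) + (4)²(0.35) + (5)²(0.15) = 16.3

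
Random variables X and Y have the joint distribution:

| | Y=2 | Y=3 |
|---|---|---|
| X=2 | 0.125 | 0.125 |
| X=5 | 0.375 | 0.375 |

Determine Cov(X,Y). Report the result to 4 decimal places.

E[X] = 4.25,  E[Y] = 2.5
E[XY] = 10.625
Cov(X,Y) = E[XY] − E[X]E[Y] = 10.625 − (4.25)(2.5) = 0

0.0000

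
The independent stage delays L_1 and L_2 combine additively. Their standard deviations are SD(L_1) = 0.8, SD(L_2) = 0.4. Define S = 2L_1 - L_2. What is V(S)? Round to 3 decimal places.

V(L_1) = 0.64, V(L_2) = 0.16
By independence, V(S) = (2)²V(L_1) + (-1)²V(L_2)
= (2)²·0.64 + (-1)²·0.16 = 2.72

2.720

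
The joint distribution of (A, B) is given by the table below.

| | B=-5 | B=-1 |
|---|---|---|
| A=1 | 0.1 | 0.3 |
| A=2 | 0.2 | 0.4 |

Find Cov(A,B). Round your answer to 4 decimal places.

E[A] = 1.6,  E[B] = -2.2
E[AB] = -3.6
Cov(A,B) = E[AB] − E[A]E[B] = -3.6 − (1.6)(-2.2) = -0.08

-0.0800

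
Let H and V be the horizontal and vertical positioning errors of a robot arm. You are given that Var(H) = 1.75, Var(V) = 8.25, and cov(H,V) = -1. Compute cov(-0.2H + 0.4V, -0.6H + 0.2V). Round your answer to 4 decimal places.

1.1500

cov(-0.2H + 0.4V, -0.6H + 0.2V) = (-0.2)(-0.6)Var(H) + (0.4)(0.2)Var(V) + [(-0.2)(0.2) + (0.4)(-0.6)]cov(H,V)
= 0.12·1.75 + 0.08·8.25 + -0.28·-1 = 1.15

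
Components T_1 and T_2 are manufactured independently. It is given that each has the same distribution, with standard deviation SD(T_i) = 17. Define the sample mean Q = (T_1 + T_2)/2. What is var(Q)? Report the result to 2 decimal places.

var(T_i) = (17)² = 289
By independence, var(Q) = (0.5)²var(T_1) + (0.5)²var(T_2)
= (0.5)²·289 + (0.5)²·289 = 144.5

144.50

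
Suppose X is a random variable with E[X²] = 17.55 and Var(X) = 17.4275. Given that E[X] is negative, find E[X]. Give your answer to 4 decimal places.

(E[X])² = E[X²] − Var(X) = 17.55 − 17.4275 = 0.1225
E[X] = −√0.1225 = -0.35

-0.3500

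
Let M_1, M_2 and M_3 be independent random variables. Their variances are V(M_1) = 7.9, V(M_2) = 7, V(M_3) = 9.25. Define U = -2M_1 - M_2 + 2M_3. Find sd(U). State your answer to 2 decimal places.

8.69

By independence, V(U) = (-2)²V(M_1) + (-1)²V(M_2) + (2)²V(M_3)
= (-2)²·7.9 + (-1)²·7 + (2)²·9.25 = 75.6
sd(U) = √75.6 ≈ 8.69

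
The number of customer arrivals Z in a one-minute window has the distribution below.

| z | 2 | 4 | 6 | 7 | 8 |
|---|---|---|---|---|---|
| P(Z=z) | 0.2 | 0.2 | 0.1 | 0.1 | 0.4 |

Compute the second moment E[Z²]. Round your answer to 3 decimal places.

E[Z²] = (2)²(0.2) + (4)²(0.2) + (6)²(0.1) + (7)²(0.1) + (8)²(0.4) = 38.1

38.100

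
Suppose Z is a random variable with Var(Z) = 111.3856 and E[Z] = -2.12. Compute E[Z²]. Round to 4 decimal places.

115.8800

E[Z²] = Var(Z) + (E[Z])² = 111.3856 + (-2.12)² = 115.88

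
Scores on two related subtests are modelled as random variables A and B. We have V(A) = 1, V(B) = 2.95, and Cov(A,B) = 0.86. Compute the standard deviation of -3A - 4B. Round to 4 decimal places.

V(-3A - 4B) = (-3)²·V(A) + (-4)²·V(B) + 2·(-3)·(-4)·Cov(A,B)
= 9·1 + 16·2.95 + 24·0.86 = 76.84
sd(-3A - 4B) = √76.84 ≈ 8.7658

8.7658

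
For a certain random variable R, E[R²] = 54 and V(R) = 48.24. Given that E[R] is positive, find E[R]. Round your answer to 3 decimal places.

(E[R])² = E[R²] − V(R) = 54 − 48.24 = 5.76
E[R] = √5.76 = 2.4

2.400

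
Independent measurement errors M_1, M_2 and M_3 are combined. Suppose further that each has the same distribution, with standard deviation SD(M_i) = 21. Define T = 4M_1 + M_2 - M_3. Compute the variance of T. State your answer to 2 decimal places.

var(M_i) = (21)² = 441
By independence, var(T) = (4)²var(M_1) + (1)²var(M_2) + (-1)²var(M_3)
= (4)²·441 + (1)²·441 + (-1)²·441 = 7938

7938.00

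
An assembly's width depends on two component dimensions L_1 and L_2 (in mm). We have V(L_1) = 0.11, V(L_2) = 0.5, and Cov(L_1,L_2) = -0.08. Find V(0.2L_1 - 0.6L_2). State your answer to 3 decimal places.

V(0.2L_1 - 0.6L_2) = (0.2)²·V(L_1) + (-0.6)²·V(L_2) + 2·(0.2)·(-0.6)·Cov(L_1,L_2)
= 0.04·0.11 + 0.36·0.5 + -0.24·-0.08 = 0.2036

0.204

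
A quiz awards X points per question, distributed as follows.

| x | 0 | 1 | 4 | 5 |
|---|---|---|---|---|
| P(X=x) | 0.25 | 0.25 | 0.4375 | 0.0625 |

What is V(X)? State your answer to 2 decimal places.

3.46

E[X] = (0)(0.25) + (1)(0.25) + (4)(0.4375) + (5)(0.0625) = 2.3125
E[X²] = (0)²(0.25) + (1)²(0.25) + (4)²(0.4375) + (5)²(0.0625) = 8.8125
V(X) = E[X²] − (E[X])² = 8.8125 − (2.3125)² = 3.46484375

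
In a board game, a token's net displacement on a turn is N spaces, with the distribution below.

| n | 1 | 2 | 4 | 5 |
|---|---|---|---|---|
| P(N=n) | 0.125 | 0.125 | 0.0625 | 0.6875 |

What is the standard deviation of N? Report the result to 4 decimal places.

E[N] = (1)(0.125) + (2)(0.125) + (4)(0.0625) + (5)(0.6875) = 4.0625
E[N²] = (1)²(0.125) + (2)²(0.125) + (4)²(0.0625) + (5)²(0.6875) = 18.8125
V(N) = E[N²] − (E[N])² = 18.8125 − (4.0625)² = 2.30859375
sd(N) = √2.30859375 ≈ 1.5194

1.5194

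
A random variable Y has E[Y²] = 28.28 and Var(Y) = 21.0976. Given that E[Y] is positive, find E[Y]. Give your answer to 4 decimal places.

(E[Y])² = E[Y²] − Var(Y) = 28.28 − 21.0976 = 7.1824
E[Y] = √7.1824 = 2.68

2.6800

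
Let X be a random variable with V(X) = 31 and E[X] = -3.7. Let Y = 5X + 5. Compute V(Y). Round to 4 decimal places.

775.0000

V(5X + 5) = (5)²·V(X) = 25·31 = 775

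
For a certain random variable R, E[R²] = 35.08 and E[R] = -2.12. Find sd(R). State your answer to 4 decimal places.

V(R) = 35.08 − (-2.12)² = 30.5856
sd(R) = √30.5856 ≈ 5.5304

5.5304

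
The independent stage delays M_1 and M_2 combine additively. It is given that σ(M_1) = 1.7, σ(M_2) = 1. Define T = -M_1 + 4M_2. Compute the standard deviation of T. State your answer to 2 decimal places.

4.35

var(M_1) = 2.89, var(M_2) = 1
By independence, var(T) = (-1)²var(M_1) + (4)²var(M_2)
= (-1)²·2.89 + (4)²·1 = 18.89
σ(T) = √18.89 ≈ 4.35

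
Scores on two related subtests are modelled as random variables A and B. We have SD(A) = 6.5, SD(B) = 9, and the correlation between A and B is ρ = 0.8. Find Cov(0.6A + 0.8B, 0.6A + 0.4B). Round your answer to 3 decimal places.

var(A) = (6.5)² = 42.25;  var(B) = (9)² = 81
Cov(A,B) = ρ·SD(A)·SD(B) = 0.8·6.5·9 = 46.8
Cov(0.6A + 0.8B, 0.6A + 0.4B) = (0.6)(0.6)var(A) + (0.8)(0.4)var(B) + [(0.6)(0.4) + (0.8)(0.6)]Cov(A,B)
= 0.36·42.25 + 0.32·81 + 0.72·46.8 = 74.826

74.826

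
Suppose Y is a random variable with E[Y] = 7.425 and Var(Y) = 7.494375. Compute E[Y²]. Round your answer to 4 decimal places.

E[Y²] = Var(Y) + (E[Y])² = 7.494375 + (7.425)² = 62.625

62.6250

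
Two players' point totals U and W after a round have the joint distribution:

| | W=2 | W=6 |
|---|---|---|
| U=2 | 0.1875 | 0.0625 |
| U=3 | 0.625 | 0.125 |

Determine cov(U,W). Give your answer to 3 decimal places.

E[U] = 2.75,  E[W] = 2.75
E[UW] = 7.5
cov(U,W) = E[UW] − E[U]E[W] = 7.5 − (2.75)(2.75) = -0.0625

-0.063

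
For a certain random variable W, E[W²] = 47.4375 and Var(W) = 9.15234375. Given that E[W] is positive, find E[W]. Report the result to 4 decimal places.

6.1875

(E[W])² = E[W²] − Var(W) = 47.4375 − 9.15234375 = 38.28515625
E[W] = √38.28515625 = 6.1875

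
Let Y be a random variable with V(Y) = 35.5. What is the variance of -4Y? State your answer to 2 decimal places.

V(-4Y) = (-4)²·V(Y) = 16·35.5 = 568

568.00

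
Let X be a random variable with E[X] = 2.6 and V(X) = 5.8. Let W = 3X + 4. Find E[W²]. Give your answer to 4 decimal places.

191.4400

E[3X + 4] = 3·2.6 + 4 = 11.8
V(3X + 4) = (3)²·5.8 = 52.2
E[W²] = V(W) + (E[W])² = 52.2 + (11.8)² = 191.44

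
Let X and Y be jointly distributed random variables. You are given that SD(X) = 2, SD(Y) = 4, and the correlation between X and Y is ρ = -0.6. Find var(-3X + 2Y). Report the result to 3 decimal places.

var(X) = (2)² = 4;  var(Y) = (4)² = 16
cov(X,Y) = ρ·SD(X)·SD(Y) = -0.6·2·4 = -4.8
var(-3X + 2Y) = (-3)²·var(X) + (2)²·var(Y) + 2·(-3)·(2)·cov(X,Y)
= 9·4 + 4·16 + -12·-4.8 = 157.6

157.600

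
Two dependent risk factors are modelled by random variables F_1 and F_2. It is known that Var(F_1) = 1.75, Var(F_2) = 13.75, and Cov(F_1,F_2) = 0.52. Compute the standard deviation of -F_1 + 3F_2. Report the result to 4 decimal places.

Var(-F_1 + 3F_2) = (-1)²·Var(F_1) + (3)²·Var(F_2) + 2·(-1)·(3)·Cov(F_1,F_2)
= 1·1.75 + 9·13.75 + -6·0.52 = 122.38
SD(-F_1 + 3F_2) = √122.38 ≈ 11.0625

11.0625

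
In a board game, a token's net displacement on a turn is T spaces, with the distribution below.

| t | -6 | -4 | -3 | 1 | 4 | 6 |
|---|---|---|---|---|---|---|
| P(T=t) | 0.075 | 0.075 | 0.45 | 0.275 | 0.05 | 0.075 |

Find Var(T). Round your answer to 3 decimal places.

10.344

E[T] = (-6)(0.075) + (-4)(0.075) + (-3)(0.45) + (1)(0.275) + (4)(0.05) + (6)(0.075) = -1.175
E[T²] = (-6)²(0.075) + (-4)²(0.075) + (-3)²(0.45) + (1)²(0.275) + (4)²(0.05) + (6)²(0.075) = 11.725
Var(T) = E[T²] − (E[T])² = 11.725 − (-1.175)² = 10.344375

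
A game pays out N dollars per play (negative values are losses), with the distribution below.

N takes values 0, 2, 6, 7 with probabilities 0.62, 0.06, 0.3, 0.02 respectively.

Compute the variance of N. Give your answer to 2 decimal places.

7.78

E[N] = (0)(0.62) + (2)(0.06) + (6)(0.3) + (7)(0.02) = 2.06
E[N²] = (0)²(0.62) + (2)²(0.06) + (6)²(0.3) + (7)²(0.02) = 12.02
Var(N) = E[N²] − (E[N])² = 12.02 − (2.06)² = 7.7764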